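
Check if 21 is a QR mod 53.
By Euler's criterion: 21^{26} ≡ 52 (mod 53). Since this equals -1 (≡ 52), 21 is not a QR.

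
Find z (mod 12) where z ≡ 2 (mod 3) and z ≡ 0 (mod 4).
M = 3 × 4 = 12. M₁ = 4, y₁ ≡ 1 (mod 3). M₂ = 3, y₂ ≡ 3 (mod 4). z = 2×4×1 + 0×3×3 ≡ 8 (mod 12)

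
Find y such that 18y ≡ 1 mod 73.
Since 73 is prime, by Fermat 18^(-1) ≡ 18^{71} ≡ 69 mod 73. Verify: 18 × 69 = 1242 ≡ 1 mod 73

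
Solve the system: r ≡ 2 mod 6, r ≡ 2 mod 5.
M = 6 × 5 = 30. M₁ = 5, y₁ ≡ 5 mod 6. M₂ = 6, y₂ ≡ 1 mod 5. r = 2×5×5 + 2×6×1 ≡ 2 mod 30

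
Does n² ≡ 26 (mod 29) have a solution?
By Euler's criterion: 26^{14} ≡ 28 (mod 29). Since this equals -1 (≡ 28), 26 is not a QR.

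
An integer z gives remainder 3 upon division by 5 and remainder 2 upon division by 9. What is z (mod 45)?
M = 5 × 9 = 45. M₁ = 9, y₁ ≡ 4 (mod 5). M₂ = 5, y₂ ≡ 2 (mod 9). z = 3×9×4 + 2×5×2 ≡ 38 (mod 45)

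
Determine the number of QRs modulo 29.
For prime 29, there are (p-1)/2 = (29-1)/2 = 14 quadratic residues (excluding 0).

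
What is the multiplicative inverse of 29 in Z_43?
Since 43 is prime, by Fermat 29^(-1) ≡ 29^{41} ≡ 3 mod 43. Verify: 29 × 3 = 87 ≡ 1 mod 43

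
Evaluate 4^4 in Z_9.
4^{4} = 256 ≡ 4 mod 9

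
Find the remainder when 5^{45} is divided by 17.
By Fermat: 5^{16} ≡ 1 (mod 17). 45 = 2×16 + 13. So 5^{45} ≡ 5^{13} ≡ 3 (mod 17)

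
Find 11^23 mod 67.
By repeated squaring mod 67: 11^{1}≡11, 11^{2}≡54, 11^{4}≡35, 11^{8}≡19, 11^{16}≡26. Then 11^{23} = 11^{16+4+2+1} ≡ 26 × 35 × 54 × 11 ≡ 51 mod 67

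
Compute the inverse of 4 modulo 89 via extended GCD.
Extended GCD: 4(-22) + 89(1) = 1. So 4^(-1) ≡ -22 ≡ 67 (mod 89). Verify: 4 × 67 = 268 ≡ 1 (mod 89)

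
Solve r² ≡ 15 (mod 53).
The square roots of 15 mod 53 are 42 and 11. Verify: 42² = 1764 ≡ 15 (mod 53)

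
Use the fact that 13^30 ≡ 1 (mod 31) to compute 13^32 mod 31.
By Fermat: 13^{30} ≡ 1 (mod 31). So 13^{32} = 13^{30} · 13^{2} ≡ 13^{2} ≡ 14 (mod 31)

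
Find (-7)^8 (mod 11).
By repeated squaring (mod 11): (-7)^{1}≡4, (-7)^{2}≡5, (-7)^{4}≡3, (-7)^{8}≡9. So (-7)^{8} ≡ 9 (mod 11)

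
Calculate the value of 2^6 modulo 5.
Using Fermat: 2^{4} ≡ 1 mod 5. 6 ≡ 2 mod 4. So 2^{6} ≡ 2^{2} ≡ 4 mod 5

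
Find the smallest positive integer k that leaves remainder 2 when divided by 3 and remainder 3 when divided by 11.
M = 3 × 11 = 33. M₁ = 11, y₁ ≡ 2 mod 3. M₂ = 3, y₂ ≡ 4 mod 11. k = 2×11×2 + 3×3×4 ≡ 14 mod 33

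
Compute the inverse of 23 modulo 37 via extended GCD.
Extended GCD: 23(-8) + 37(5) = 1. So 23^(-1) ≡ -8 ≡ 29 (mod 37). Verify: 23 × 29 = 667 ≡ 1 (mod 37)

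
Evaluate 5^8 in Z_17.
By repeated squaring mod 17: 5^{1}≡5, 5^{2}≡8, 5^{4}≡13, 5^{8}≡16. So 5^{8} ≡ 16 mod 17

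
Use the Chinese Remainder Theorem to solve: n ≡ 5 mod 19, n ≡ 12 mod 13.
M = 19 × 13 = 247. M₁ = 13, y₁ ≡ 3 mod 19. M₂ = 19, y₂ ≡ 11 mod 13. n = 5×13×3 + 12×19×11 ≡ 233 mod 247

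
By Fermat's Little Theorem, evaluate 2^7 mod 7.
By Fermat: 2^{6} ≡ 1 mod 7. So 2^{7} = 2^{6} · 2^{1} ≡ 2^{1} ≡ 2 mod 7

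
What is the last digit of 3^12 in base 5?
Using Fermat: 3^{4} ≡ 1 mod 5. 12 ≡ 0 mod 4. So 3^{12} ≡ 3^{0} ≡ 1 mod 5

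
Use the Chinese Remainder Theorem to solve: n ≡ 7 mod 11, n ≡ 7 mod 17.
M = 11 × 17 = 187. M₁ = 17, y₁ ≡ 2 mod 11. M₂ = 11, y₂ ≡ 14 mod 17. n = 7×17×2 + 7×11×14 ≡ 7 mod 187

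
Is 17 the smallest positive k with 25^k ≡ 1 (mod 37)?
Powers of 25 mod 37: 25^1≡25, 25^2≡33, 25^3≡11, 25^4≡16, 25^5≡30, 25^6≡10, 25^7≡28, 25^8≡34, 25^9≡36, 25^10≡12, 25^11≡4, 25^12≡26, 25^13≡21, 25^14≡7, 25^15≡27, 25^16≡9, 25^17≡3, 25^18≡1. 25^17≡3≢1, so ord ≠ 17. No, the actual order is 18.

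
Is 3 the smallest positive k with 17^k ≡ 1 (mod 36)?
Powers of 17 mod 36: 17^1≡17, 17^2≡1. Already 17^2≡1, so the order is 2 < 3. No, the actual order is 2.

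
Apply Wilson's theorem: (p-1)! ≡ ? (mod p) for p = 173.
By Wilson's theorem, (172)! ≡ -1 ≡ 172 mod 173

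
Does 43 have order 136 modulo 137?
ord_137(43) divides 136. For each prime q|136: 43^{68}≡136, 43^{8}≡60, none ≡ 1. So 43 has order 136 and is a primitive root mod 137.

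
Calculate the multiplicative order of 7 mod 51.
Powers of 7 mod 51: 7^1≡7, 7^2≡49, 7^3≡37, 7^4≡4, 7^5≡28, 7^6≡43, 7^7≡46, 7^8≡16, 7^9≡10, 7^10≡19, 7^11≡31, 7^12≡13, 7^13≡40, 7^14≡25, 7^15≡22, 7^16≡1. Order = 16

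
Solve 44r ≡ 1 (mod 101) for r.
Since 101 is prime, by Fermat 44^(-1) ≡ 44^{99} ≡ 62 (mod 101). Verify: 44 × 62 = 2728 ≡ 1 (mod 101)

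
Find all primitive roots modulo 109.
There are φ(108) = 36 primitive roots mod 109: {6, 10, 11, 13, 14, 18, 24, 30, 37, 39, 40, 42, 44, 47, 50, 51, 52, 53, 56, 57, 58, 59, 62, 65, 67, 69, 70, 72, 79, 85, 91, 95, 96, 98, 99, 103}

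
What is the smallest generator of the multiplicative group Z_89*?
g = 3. For each prime q|88: 3^{44}≡88, 3^{8}≡64, none ≡ 1, so ord_89(3) = 88 and 3 is a primitive root.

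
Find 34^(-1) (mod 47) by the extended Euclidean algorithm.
Extended GCD: 34(18) + 47(-13) = 1. So 34^(-1) ≡ 18 (mod 47). Verify: 34 × 18 = 612 ≡ 1 (mod 47)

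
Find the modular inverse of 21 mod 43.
Since 43 is prime, by Fermat 21^(-1) ≡ 21^{41} ≡ 41 mod 43. Verify: 21 × 41 = 861 ≡ 1 mod 43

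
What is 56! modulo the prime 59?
(58)! = (56)! × (57) × (58) ≡ -1 mod 59. So (56)! ≡ -1 × [(58)(57)]^(-1) ≡ 29 mod 59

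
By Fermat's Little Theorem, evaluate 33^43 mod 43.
By Fermat: 33^{42} ≡ 1 mod 43. So 33^{43} = 33^{42} · 33^{1} ≡ 33^{1} ≡ 33 mod 43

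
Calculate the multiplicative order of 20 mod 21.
Powers of 20 mod 21: 20^1≡20, 20^2≡1. So the order of 20 is 2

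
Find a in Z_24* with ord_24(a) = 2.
13 has order 2 mod 24 since 13^{2} ≡ 1 (mod 24) and no smaller power works.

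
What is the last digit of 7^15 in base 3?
Using Fermat: 7^{2} ≡ 1 (mod 3). 15 ≡ 1 (mod 2). So 7^{15} ≡ 7^{1} ≡ 1 (mod 3)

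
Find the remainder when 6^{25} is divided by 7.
By Fermat: 6^{6} ≡ 1 mod 7. 25 = 4×6 + 1. So 6^{25} ≡ 6^{1} ≡ 6 mod 7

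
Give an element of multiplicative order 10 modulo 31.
15 has order 10 mod 31 since 15^{10} ≡ 1 mod 31 and no smaller power works.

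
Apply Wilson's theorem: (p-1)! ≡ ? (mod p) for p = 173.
By Wilson's theorem, (172)! ≡ -1 ≡ 172 (mod 173)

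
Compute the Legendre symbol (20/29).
(20/29) = 20^{14} mod 29 = 1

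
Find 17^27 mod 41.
By repeated squaring mod 41: 17^{1}≡17, 17^{2}≡2, 17^{4}≡4, 17^{8}≡16, 17^{16}≡10. Then 17^{27} = 17^{16+8+2+1} ≡ 10 × 16 × 2 × 17 ≡ 28 mod 41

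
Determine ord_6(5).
Powers of 5 mod 6: 5^1≡5, 5^2≡1. Order = 2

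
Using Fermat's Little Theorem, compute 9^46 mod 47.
By Fermat's Little Theorem, 9^{46} ≡ 1 (mod 47) since 47 is prime and gcd(9, 47) = 1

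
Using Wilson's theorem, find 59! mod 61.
(60)! = (59)! × (60) ≡ -1 mod 61. So (59)! ≡ -1 × (60)^(-1) ≡ (-1)×(-1) = 1 mod 61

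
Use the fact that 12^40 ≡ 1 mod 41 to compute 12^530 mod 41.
By Fermat: 12^{40} ≡ 1 mod 41. 530 ≡ 10 mod 40. So 12^{530} ≡ 12^{10} ≡ 9 mod 41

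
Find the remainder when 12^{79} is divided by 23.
By Fermat: 12^{22} ≡ 1 (mod 23). 79 = 3×22 + 13. So 12^{79} ≡ 12^{13} ≡ 6 (mod 23)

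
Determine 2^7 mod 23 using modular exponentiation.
By repeated squaring mod 23: 2^{1}≡2, 2^{2}≡4, 2^{4}≡16. Then 2^{7} = 2^{4+2+1} ≡ 16 × 4 × 2 ≡ 13 mod 23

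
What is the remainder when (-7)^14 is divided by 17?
By repeated squaring (mod 17): (-7)^{1}≡10, (-7)^{2}≡15, (-7)^{4}≡4, (-7)^{8}≡16. Then (-7)^{14} = (-7)^{8+4+2} ≡ 16 × 4 × 15 ≡ 8 (mod 17)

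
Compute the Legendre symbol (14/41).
(14/41) = 14^{20} mod 41 = -1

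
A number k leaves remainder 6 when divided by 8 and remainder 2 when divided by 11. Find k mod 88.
M = 8 × 11 = 88. M₁ = 11, y₁ ≡ 3 mod 8. M₂ = 8, y₂ ≡ 7 mod 11. k = 6×11×3 + 2×8×7 ≡ 46 mod 88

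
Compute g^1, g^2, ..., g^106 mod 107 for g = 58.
58^1, 58^2, ..., 58^{106} mod 107: [58, 47, 51, 69, 43, 33, 95, 53, 78, 30, 28, 19, 32, 37, 6, 27, 68, 92, 93, 44, 91, 35, 104, 40, 73, 61, 7, 85, 8, 36, 55, 87, 17, 23, 50, 11, 103, 89, 26, 10, 45, 42, 82, 48, 2, 9, 94, 102, 31, 86, 66, 83, 106, 49, 60, 56, 38, 64, 74, 12, 54, 29, 77, 79, 88, 75, 70, 101, 80, 39, 15, 14, 63, 16, 72, 3, 67, 34, 46, 100, 22, 99, 71, 52, 20, 90, 84, 57, 96, 4, 18, 81, 97, 62, 65, 25, 59, 105, 98, 13, 5, 76, 21, 41, 24, 1]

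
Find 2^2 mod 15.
2^{2} = 4 ≡ 4 mod 15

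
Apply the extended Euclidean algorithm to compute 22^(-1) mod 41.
Extended GCD: 22(-13) + 41(7) = 1. So 22^(-1) ≡ -13 ≡ 28 (mod 41). Verify: 22 × 28 = 616 ≡ 1 (mod 41)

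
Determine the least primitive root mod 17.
g = 3. Powers: [3, 9, 10, 13, 5, 15, 11, ...] generates all 16 non-zero residues.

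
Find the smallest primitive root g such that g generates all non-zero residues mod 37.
g = 2. For each prime q|36: 2^{18}≡36, 2^{12}≡26, none ≡ 1, so ord_37(2) = 36 and 2 is a primitive root.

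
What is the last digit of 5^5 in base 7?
By repeated squaring (mod 7): 5^{1}≡5, 5^{2}≡4, 5^{4}≡2. Then 5^{5} = 5^{4+1} ≡ 2 × 5 ≡ 3 (mod 7)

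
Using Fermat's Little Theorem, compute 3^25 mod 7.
By Fermat: 3^{6} ≡ 1 (mod 7). 25 = 4×6 + 1. So 3^{25} ≡ 3^{1} ≡ 3 (mod 7)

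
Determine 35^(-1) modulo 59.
Since 59 is prime, by Fermat 35^(-1) ≡ 35^{57} ≡ 27 mod 59. Verify: 35 × 27 = 945 ≡ 1 mod 59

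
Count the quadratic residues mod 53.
Exactly half the non-zero residues mod a prime are QRs: (53-1)/2 = 26.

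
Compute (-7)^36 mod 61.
By repeated squaring (mod 61): (-7)^{1}≡54, (-7)^{2}≡49, (-7)^{4}≡22, (-7)^{8}≡57, (-7)^{16}≡16, (-7)^{32}≡12. Then (-7)^{36} = (-7)^{32+4} ≡ 12 × 22 ≡ 20 (mod 61)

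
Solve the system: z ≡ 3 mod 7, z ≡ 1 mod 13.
M = 7 × 13 = 91. M₁ = 13, y₁ ≡ 6 mod 7. M₂ = 7, y₂ ≡ 2 mod 13. z = 3×13×6 + 1×7×2 ≡ 66 mod 91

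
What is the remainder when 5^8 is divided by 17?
By repeated squaring mod 17: 5^{1}≡5, 5^{2}≡8, 5^{4}≡13, 5^{8}≡16. So 5^{8} ≡ 16 mod 17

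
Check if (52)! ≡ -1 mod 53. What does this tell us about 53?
(52)! mod 53 = 52. Since this equals -1 mod 53, Wilson confirms 53 is prime.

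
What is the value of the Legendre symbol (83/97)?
(83/97) = 83^{48} mod 97 = -1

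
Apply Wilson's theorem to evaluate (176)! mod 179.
(178)! = (176)! × (177) × (178) ≡ -1 (mod 179). So (176)! ≡ -1 × [(178)(177)]^(-1) ≡ 89 (mod 179)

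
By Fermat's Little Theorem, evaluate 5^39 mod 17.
By Fermat: 5^{16} ≡ 1 (mod 17). 39 = 2×16 + 7. So 5^{39} ≡ 5^{7} ≡ 10 (mod 17)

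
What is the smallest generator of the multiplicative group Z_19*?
g = 2. Powers: [2, 4, 8, 16, 13, 7, ...] generates all 18 non-zero residues.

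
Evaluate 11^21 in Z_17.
Using Fermat: 11^{16} ≡ 1 (mod 17). 21 ≡ 5 (mod 16). So 11^{21} ≡ 11^{5} ≡ 10 (mod 17)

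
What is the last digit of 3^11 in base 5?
Using Fermat: 3^{4} ≡ 1 mod 5. 11 ≡ 3 mod 4. So 3^{11} ≡ 3^{3} ≡ 2 mod 5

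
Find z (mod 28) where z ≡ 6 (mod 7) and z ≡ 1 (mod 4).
M = 7 × 4 = 28. M₁ = 4, y₁ ≡ 2 (mod 7). M₂ = 7, y₂ ≡ 3 (mod 4). z = 6×4×2 + 1×7×3 ≡ 13 (mod 28)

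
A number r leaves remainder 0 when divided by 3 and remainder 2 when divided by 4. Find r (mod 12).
M = 3 × 4 = 12. M₁ = 4, y₁ ≡ 1 (mod 3). M₂ = 3, y₂ ≡ 3 (mod 4). r = 0×4×1 + 2×3×3 ≡ 6 (mod 12)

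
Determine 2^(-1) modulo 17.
Since 17 is prime, by Fermat 2^(-1) ≡ 2^{15} ≡ 9 (mod 17). Verify: 2 × 9 = 18 ≡ 1 (mod 17)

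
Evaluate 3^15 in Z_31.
By repeated squaring (mod 31): 3^{1}≡3, 3^{2}≡9, 3^{4}≡19, 3^{8}≡20. Then 3^{15} = 3^{8+4+2+1} ≡ 20 × 19 × 9 × 3 ≡ 30 (mod 31)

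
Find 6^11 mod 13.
By repeated squaring mod 13: 6^{1}≡6, 6^{2}≡10, 6^{4}≡9, 6^{8}≡3. Then 6^{11} = 6^{8+2+1} ≡ 3 × 10 × 6 ≡ 11 mod 13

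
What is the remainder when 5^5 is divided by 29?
By repeated squaring mod 29: 5^{1}≡5, 5^{2}≡25, 5^{4}≡16. Then 5^{5} = 5^{4+1} ≡ 16 × 5 ≡ 22 mod 29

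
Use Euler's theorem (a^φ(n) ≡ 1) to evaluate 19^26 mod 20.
By Euler: 19^{8} ≡ 1 mod 20 since gcd(19, 20) = 1. 26 = 3×8 + 2. So 19^{26} ≡ 19^{2} ≡ 1 mod 20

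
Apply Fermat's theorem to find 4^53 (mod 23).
By Fermat: 4^{22} ≡ 1 (mod 23). 53 = 2×22 + 9. So 4^{53} ≡ 4^{9} ≡ 13 (mod 23)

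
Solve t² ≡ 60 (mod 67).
The square roots of 60 mod 67 are 23 and 44. Verify: 23² = 529 ≡ 60 (mod 67)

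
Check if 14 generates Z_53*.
ord_53(14) divides 52. For each prime q|52: 14^{26}≡52, 14^{4}≡44, none ≡ 1. So 14 has order 52 and is a primitive root mod 53.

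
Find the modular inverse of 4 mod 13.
Since 13 is prime, by Fermat 4^(-1) ≡ 4^{11} ≡ 10 mod 13. Verify: 4 × 10 = 40 ≡ 1 mod 13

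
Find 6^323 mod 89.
Using Fermat: 6^{88} ≡ 1 mod 89. 323 ≡ 59 mod 88. So 6^{323} ≡ 6^{59} ≡ 19 mod 89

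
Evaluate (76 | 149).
(76/149) = 76^{74} mod 149 = 1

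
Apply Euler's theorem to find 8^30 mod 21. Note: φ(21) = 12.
By Euler: 8^{12} ≡ 1 mod 21 since gcd(8, 21) = 1. 30 = 2×12 + 6. So 8^{30} ≡ 8^{6} ≡ 1 mod 21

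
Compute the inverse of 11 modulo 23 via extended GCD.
Extended GCD: 11(-2) + 23(1) = 1. So 11^(-1) ≡ -2 ≡ 21 (mod 23). Verify: 11 × 21 = 231 ≡ 1 (mod 23)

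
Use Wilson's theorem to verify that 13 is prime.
(12)! mod 13 = 12. Since this equals -1 mod 13, Wilson confirms 13 is prime.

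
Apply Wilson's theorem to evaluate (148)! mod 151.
(150)! = (148)! × (149) × (150) ≡ -1 (mod 151). So (148)! ≡ -1 × [(150)(149)]^(-1) ≡ 75 (mod 151)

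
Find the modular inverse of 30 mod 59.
Since 59 is prime, by Fermat 30^(-1) ≡ 30^{57} ≡ 2 (mod 59). Verify: 30 × 2 = 60 ≡ 1 (mod 59)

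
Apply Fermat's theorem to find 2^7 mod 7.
By Fermat: 2^{6} ≡ 1 mod 7. So 2^{7} = 2^{6} · 2^{1} ≡ 2^{1} ≡ 2 mod 7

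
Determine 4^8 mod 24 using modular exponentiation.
By repeated squaring mod 24: 4^{1}≡4, 4^{2}≡16, 4^{4}≡16, 4^{8}≡16. So 4^{8} ≡ 16 mod 24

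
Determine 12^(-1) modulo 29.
Since 29 is prime, by Fermat 12^(-1) ≡ 12^{27} ≡ 17 mod 29. Verify: 12 × 17 = 204 ≡ 1 mod 29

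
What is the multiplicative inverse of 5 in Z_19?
Since 19 is prime, by Fermat 5^(-1) ≡ 5^{17} ≡ 4 mod 19. Verify: 5 × 4 = 20 ≡ 1 mod 19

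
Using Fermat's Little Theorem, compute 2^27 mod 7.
By Fermat: 2^{6} ≡ 1 mod 7. 27 = 4×6 + 3. So 2^{27} ≡ 2^{3} ≡ 1 mod 7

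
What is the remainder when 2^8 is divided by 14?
By repeated squaring mod 14: 2^{1}≡2, 2^{2}≡4, 2^{4}≡2, 2^{8}≡4. So 2^{8} ≡ 4 mod 14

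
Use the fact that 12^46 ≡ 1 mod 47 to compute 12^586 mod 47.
By Fermat: 12^{46} ≡ 1 mod 47. 586 ≡ 34 mod 46. So 12^{586} ≡ 12^{34} ≡ 2 mod 47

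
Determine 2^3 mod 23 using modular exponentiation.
2^{3} = 8 ≡ 8 mod 23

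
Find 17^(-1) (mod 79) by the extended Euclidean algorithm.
Extended GCD: 17(14) + 79(-3) = 1. So 17^(-1) ≡ 14 (mod 79). Verify: 17 × 14 = 238 ≡ 1 (mod 79)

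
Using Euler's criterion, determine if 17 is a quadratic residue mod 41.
By Euler's criterion: 17^{20} ≡ 40 (mod 41). Since this equals -1 (≡ 40), 17 is not a QR.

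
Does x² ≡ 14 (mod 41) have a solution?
By Euler's criterion: 14^{20} ≡ 40 (mod 41). Since this equals -1 (≡ 40), 14 is not a QR.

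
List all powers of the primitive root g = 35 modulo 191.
35^1, 35^2, ..., 35^{190} mod 191: [35, 79, 91, 129, 122, 68, 88, 24, 76, 177, 83, 40, 63, 104, 11, 3, 105, 46, 82, 5, 175, 13, 73, 72, 37, 149, 58, 120, 189, 121, 33, 9, 124, 138, 55, 15, 143, 39, 28, 25, 111, 65, 174, 169, 185, 172, 99, 27, 181, 32, 165, 45, 47, 117, 84, 75, 142, 4, 140, 125, 173, 134, 106, 81, 161, 96, 113, 135, 141, 160, 61, 34, 44, 12, 38, 184, 137, 20, 127, 52, 101, 97, 148, 23, 41, 98, 183, 102, 132, 36, 114, 170, 29, 60, 190, 156, 112, 100, 62, 69, 123, 103, 167, 115, 14, 108, 151, 128, 87, 180, 188, 86, 145, 109, 186, 16, 178, 118, 119, 154, 42, 133, 71, 2, 70, 158, 182, 67, 53, 136, 176, 48, 152, 163, 166, 80, 126, 17, 22, 6, 19, 92, 164, 10, 159, 26, 146, 144, 74, 107, 116, 49, 187, 51, 66, 18, 57, 85, 110, 30, 95, 78, 56, 50, 31, 130, 157, 147, 179, 153, 7, 54, 171, 64, 139, 90, 94, 43, 168, 150, 93, 8, 89, 59, 155, 77, 21, 162, 131, 1]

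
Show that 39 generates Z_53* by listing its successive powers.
39^1, 39^2, ..., 39^{52} mod 53: [39, 37, 12, 44, 20, 38, 51, 28, 32, 29, 18, 13, 30, 4, 50, 42, 48, 17, 27, 46, 45, 6, 22, 10, 19, 52, 14, 16, 41, 9, 33, 15, 2, 25, 21, 24, 35, 40, 23, 49, 3, 11, 5, 36, 26, 7, 8, 47, 31, 43, 34, 1]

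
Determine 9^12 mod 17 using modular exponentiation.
By repeated squaring (mod 17): 9^{1}≡9, 9^{2}≡13, 9^{4}≡16, 9^{8}≡1. Then 9^{12} = 9^{8+4} ≡ 1 × 16 ≡ 16 (mod 17)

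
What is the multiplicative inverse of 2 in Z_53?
Since 53 is prime, by Fermat 2^(-1) ≡ 2^{51} ≡ 27 (mod 53). Verify: 2 × 27 = 54 ≡ 1 (mod 53)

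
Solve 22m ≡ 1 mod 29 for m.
Since 29 is prime, by Fermat 22^(-1) ≡ 22^{27} ≡ 4 mod 29. Verify: 22 × 4 = 88 ≡ 1 mod 29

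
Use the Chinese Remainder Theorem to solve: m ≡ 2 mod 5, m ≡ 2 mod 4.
M = 5 × 4 = 20. M₁ = 4, y₁ ≡ 4 mod 5. M₂ = 5, y₂ ≡ 1 mod 4. m = 2×4×4 + 2×5×1 ≡ 2 mod 20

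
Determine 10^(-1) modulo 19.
Since 19 is prime, by Fermat 10^(-1) ≡ 10^{17} ≡ 2 (mod 19). Verify: 10 × 2 = 20 ≡ 1 (mod 19)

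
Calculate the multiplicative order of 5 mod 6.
Powers of 5 mod 6: 5^1≡5, 5^2≡1. ord_6(5) = 2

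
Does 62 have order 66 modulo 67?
62^{11} ≡ 1 (mod 67) and 11 < 66, so ord_67(62) = 11 ≠ 66 and 62 is not a primitive root.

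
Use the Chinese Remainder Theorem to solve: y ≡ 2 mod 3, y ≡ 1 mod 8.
M = 3 × 8 = 24. M₁ = 8, y₁ ≡ 2 mod 3. M₂ = 3, y₂ ≡ 3 mod 8. y = 2×8×2 + 1×3×3 ≡ 17 mod 24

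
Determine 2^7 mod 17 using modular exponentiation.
By repeated squaring mod 17: 2^{1}≡2, 2^{2}≡4, 2^{4}≡16. Then 2^{7} = 2^{4+2+1} ≡ 16 × 4 × 2 ≡ 9 mod 17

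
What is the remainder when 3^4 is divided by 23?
3^{4} = 81 ≡ 12 (mod 23)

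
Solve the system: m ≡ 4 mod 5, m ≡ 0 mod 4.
M = 5 × 4 = 20. M₁ = 4, y₁ ≡ 4 mod 5. M₂ = 5, y₂ ≡ 1 mod 4. m = 4×4×4 + 0×5×1 ≡ 4 mod 20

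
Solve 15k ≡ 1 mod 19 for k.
Since 19 is prime, by Fermat 15^(-1) ≡ 15^{17} ≡ 14 mod 19. Verify: 15 × 14 = 210 ≡ 1 mod 19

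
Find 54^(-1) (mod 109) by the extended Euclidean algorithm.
Extended GCD: 54(-2) + 109(1) = 1. So 54^(-1) ≡ -2 ≡ 107 (mod 109). Verify: 54 × 107 = 5778 ≡ 1 (mod 109)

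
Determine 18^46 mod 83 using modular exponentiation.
By repeated squaring (mod 83): 18^{1}≡18, 18^{2}≡75, 18^{4}≡64, 18^{8}≡29, 18^{16}≡11, 18^{32}≡38. Then 18^{46} = 18^{32+8+4+2} ≡ 38 × 29 × 64 × 75 ≡ 10 (mod 83)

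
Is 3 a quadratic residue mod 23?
By Euler's criterion: 3^{11} ≡ 1 mod 23. Since this equals 1, 3 is a QR.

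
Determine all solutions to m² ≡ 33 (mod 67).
The square roots of 33 mod 67 are 10 and 57. Verify: 10² = 100 ≡ 33 (mod 67)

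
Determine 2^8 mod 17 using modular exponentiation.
By repeated squaring (mod 17): 2^{1}≡2, 2^{2}≡4, 2^{4}≡16, 2^{8}≡1. So 2^{8} ≡ 1 (mod 17)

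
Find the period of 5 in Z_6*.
Powers of 5 mod 6: 5^1≡5, 5^2≡1. Order = 2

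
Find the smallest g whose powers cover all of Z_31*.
g = 3. Powers: [3, 9, 27, 19, 26, 16, 17, 20, 29, ...] generates all 30 non-zero residues.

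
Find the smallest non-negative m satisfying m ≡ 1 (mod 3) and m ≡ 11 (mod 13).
M = 3 × 13 = 39. M₁ = 13, y₁ ≡ 1 (mod 3). M₂ = 3, y₂ ≡ 9 (mod 13). m = 1×13×1 + 11×3×9 ≡ 37 (mod 39)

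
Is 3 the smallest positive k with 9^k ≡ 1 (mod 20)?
Powers of 9 mod 20: 9^1≡9, 9^2≡1. Already 9^2≡1, so the order is 2 < 3. No, the actual order is 2.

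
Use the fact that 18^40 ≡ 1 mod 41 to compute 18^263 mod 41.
By Fermat: 18^{40} ≡ 1 mod 41. 263 ≡ 23 mod 40. So 18^{263} ≡ 18^{23} ≡ 10 mod 41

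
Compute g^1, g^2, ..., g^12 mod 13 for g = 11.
11^1, 11^2, ..., 11^{12} mod 13: [11, 4, 5, 3, 7, 12, 2, 9, 8, 10, 6, 1]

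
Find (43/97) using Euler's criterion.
(43/97) = 43^{48} mod 97 = 1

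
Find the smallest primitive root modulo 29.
g = 2. Powers: [2, 4, 8, 16, 3, 6, 12, 24, 19, ...] generates all 28 non-zero residues.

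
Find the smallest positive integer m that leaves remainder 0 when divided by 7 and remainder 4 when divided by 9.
M = 7 × 9 = 63. M₁ = 9, y₁ ≡ 4 mod 7. M₂ = 7, y₂ ≡ 4 mod 9. m = 0×9×4 + 4×7×4 ≡ 49 mod 63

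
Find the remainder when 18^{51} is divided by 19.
By Fermat: 18^{18} ≡ 1 (mod 19). 51 = 2×18 + 15. So 18^{51} ≡ 18^{15} ≡ 18 (mod 19)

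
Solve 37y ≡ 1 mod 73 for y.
Since 73 is prime, by Fermat 37^(-1) ≡ 37^{71} ≡ 2 mod 73. Verify: 37 × 2 = 74 ≡ 1 mod 73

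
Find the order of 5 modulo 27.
Powers of 5 mod 27: 5^1≡5, 5^2≡25, 5^3≡17, 5^4≡4, 5^5≡20, 5^6≡19, 5^7≡14, 5^8≡16, 5^9≡26, 5^10≡22, 5^11≡2, 5^12≡10, 5^13≡23, 5^14≡7, 5^15≡8, 5^16≡13, 5^17≡11, 5^18≡1. So the order of 5 is 18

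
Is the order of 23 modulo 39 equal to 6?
Powers of 23 mod 39: 23^1≡23, 23^2≡22, 23^3≡38, 23^4≡16, 23^5≡17, 23^6≡1. First k with 23^k≡1 is k=6. Yes, ord_39(23) = 6.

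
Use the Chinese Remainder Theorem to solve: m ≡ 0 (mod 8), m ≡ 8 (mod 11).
M = 8 × 11 = 88. M₁ = 11, y₁ ≡ 3 (mod 8). M₂ = 8, y₂ ≡ 7 (mod 11). m = 0×11×3 + 8×8×7 ≡ 8 (mod 88)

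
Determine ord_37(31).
Powers of 31 mod 37: 31^1≡31, 31^2≡36, 31^3≡6, 31^4≡1. So the order of 31 is 4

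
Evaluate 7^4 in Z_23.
7^{4} = 2401 ≡ 9 mod 23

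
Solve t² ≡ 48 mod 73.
The square roots of 48 mod 73 are 11 and 62. Verify: 11² = 121 ≡ 48 mod 73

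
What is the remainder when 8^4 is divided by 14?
8^{4} = 4096 ≡ 8 (mod 14)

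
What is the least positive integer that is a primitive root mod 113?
g = 3. For each prime q|112: 3^{56}≡112, 3^{16}≡49, none ≡ 1, so ord_113(3) = 112 and 3 is a primitive root.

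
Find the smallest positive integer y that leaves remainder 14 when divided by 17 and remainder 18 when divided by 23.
M = 17 × 23 = 391. M₁ = 23, y₁ ≡ 3 (mod 17). M₂ = 17, y₂ ≡ 19 (mod 23). y = 14×23×3 + 18×17×19 ≡ 133 (mod 391)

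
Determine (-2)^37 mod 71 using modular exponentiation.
By repeated squaring (mod 71): (-2)^{1}≡69, (-2)^{2}≡4, (-2)^{4}≡16, (-2)^{8}≡43, (-2)^{16}≡3, (-2)^{32}≡9. Then (-2)^{37} = (-2)^{32+4+1} ≡ 9 × 16 × 69 ≡ 67 (mod 71)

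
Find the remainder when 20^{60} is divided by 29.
By Fermat: 20^{28} ≡ 1 (mod 29). 60 = 2×28 + 4. So 20^{60} ≡ 20^{4} ≡ 7 (mod 29)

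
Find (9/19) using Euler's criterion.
(9/19) = 9^{9} mod 19 = 1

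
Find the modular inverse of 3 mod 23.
Since 23 is prime, by Fermat 3^(-1) ≡ 3^{21} ≡ 8 (mod 23). Verify: 3 × 8 = 24 ≡ 1 (mod 23)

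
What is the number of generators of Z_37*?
There are φ(37-1) = φ(36) = 12 primitive roots modulo 37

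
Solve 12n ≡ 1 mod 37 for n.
Since 37 is prime, by Fermat 12^(-1) ≡ 12^{35} ≡ 34 mod 37. Verify: 12 × 34 = 408 ≡ 1 mod 37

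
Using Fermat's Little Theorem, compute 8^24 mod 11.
By Fermat: 8^{10} ≡ 1 (mod 11). 24 = 2×10 + 4. So 8^{24} ≡ 8^{4} ≡ 4 (mod 11)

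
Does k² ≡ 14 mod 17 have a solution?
By Euler's criterion: 14^{8} ≡ 16 mod 17. Since this equals -1 (≡ 16), 14 is not a QR.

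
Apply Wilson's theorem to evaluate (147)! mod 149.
(148)! = (147)! × (148) ≡ -1 (mod 149). So (147)! ≡ -1 × (148)^(-1) ≡ (-1)×(-1) = 1 (mod 149)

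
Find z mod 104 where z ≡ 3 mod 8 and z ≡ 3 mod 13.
M = 8 × 13 = 104. M₁ = 13, y₁ ≡ 5 mod 8. M₂ = 8, y₂ ≡ 5 mod 13. z = 3×13×5 + 3×8×5 ≡ 3 mod 104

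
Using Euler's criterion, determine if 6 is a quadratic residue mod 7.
By Euler's criterion: 6^{3} ≡ 6 (mod 7). Since this equals -1 (≡ 6), 6 is not a QR.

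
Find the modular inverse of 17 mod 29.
Since 29 is prime, by Fermat 17^(-1) ≡ 17^{27} ≡ 12 mod 29. Verify: 17 × 12 = 204 ≡ 1 mod 29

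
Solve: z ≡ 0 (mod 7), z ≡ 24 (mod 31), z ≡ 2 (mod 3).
M = 7 × 31 × 3 = 651. M₁ = 93, y₁ ≡ 4 (mod 7). M₂ = 21, y₂ ≡ 3 (mod 31). M₃ = 217, y₃ ≡ 1 (mod 3). z = 0×93×4 + 24×21×3 + 2×217×1 ≡ 644 (mod 651)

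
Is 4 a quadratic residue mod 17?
By Euler's criterion: 4^{8} ≡ 1 (mod 17). Since this equals 1, 4 is a QR.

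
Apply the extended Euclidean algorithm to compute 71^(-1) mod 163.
Extended GCD: 71(62) + 163(-27) = 1. So 71^(-1) ≡ 62 mod 163. Verify: 71 × 62 = 4402 ≡ 1 mod 163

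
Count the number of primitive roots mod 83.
There are φ(83-1) = φ(82) = 40 primitive roots modulo 83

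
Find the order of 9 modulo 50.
Powers of 9 mod 50: 9^1≡9, 9^2≡31, 9^3≡29, 9^4≡11, 9^5≡49, 9^6≡41, 9^7≡19, 9^8≡21, 9^9≡39, 9^10≡1. Order = 10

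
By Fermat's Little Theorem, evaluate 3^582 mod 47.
By Fermat: 3^{46} ≡ 1 mod 47. 582 ≡ 30 mod 46. So 3^{582} ≡ 3^{30} ≡ 25 mod 47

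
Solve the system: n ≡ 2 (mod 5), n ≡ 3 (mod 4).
M = 5 × 4 = 20. M₁ = 4, y₁ ≡ 4 (mod 5). M₂ = 5, y₂ ≡ 1 (mod 4). n = 2×4×4 + 3×5×1 ≡ 7 (mod 20)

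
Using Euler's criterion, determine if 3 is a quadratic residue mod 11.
By Euler's criterion: 3^{5} ≡ 1 (mod 11). Since this equals 1, 3 is a QR.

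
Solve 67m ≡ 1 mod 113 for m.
Since 113 is prime, by Fermat 67^(-1) ≡ 67^{111} ≡ 27 mod 113. Verify: 67 × 27 = 1809 ≡ 1 mod 113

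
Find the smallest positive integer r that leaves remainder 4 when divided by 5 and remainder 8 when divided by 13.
M = 5 × 13 = 65. M₁ = 13, y₁ ≡ 2 mod 5. M₂ = 5, y₂ ≡ 8 mod 13. r = 4×13×2 + 8×5×8 ≡ 34 mod 65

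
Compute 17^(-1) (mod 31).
Since 31 is prime, by Fermat 17^(-1) ≡ 17^{29} ≡ 11 (mod 31). Verify: 17 × 11 = 187 ≡ 1 (mod 31)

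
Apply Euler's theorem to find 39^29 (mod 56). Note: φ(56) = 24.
By Euler: 39^{24} ≡ 1 (mod 56) since gcd(39, 56) = 1. 29 = 1×24 + 5. So 39^{29} ≡ 39^{5} ≡ 23 (mod 56)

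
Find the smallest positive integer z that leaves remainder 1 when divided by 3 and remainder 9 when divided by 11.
M = 3 × 11 = 33. M₁ = 11, y₁ ≡ 2 (mod 3). M₂ = 3, y₂ ≡ 4 (mod 11). z = 1×11×2 + 9×3×4 ≡ 31 (mod 33)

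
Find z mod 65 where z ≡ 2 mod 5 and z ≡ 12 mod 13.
M = 5 × 13 = 65. M₁ = 13, y₁ ≡ 2 mod 5. M₂ = 5, y₂ ≡ 8 mod 13. z = 2×13×2 + 12×5×8 ≡ 12 mod 65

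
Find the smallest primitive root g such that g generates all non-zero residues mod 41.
g = 6. For each prime q|40: 6^{20}≡40, 6^{8}≡10, none ≡ 1, so ord_41(6) = 40 and 6 is a primitive root.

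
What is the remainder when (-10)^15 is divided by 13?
Using Fermat: (-10)^{12} ≡ 1 (mod 13). 15 ≡ 3 (mod 12). So (-10)^{15} ≡ (-10)^{3} ≡ 1 (mod 13)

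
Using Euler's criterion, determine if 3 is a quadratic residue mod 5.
By Euler's criterion: 3^{2} ≡ 4 mod 5. Since this equals -1 (≡ 4), 3 is not a QR.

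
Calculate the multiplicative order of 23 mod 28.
Powers of 23 mod 28: 23^1≡23, 23^2≡25, 23^3≡15, 23^4≡9, 23^5≡11, 23^6≡1. ord_28(23) = 6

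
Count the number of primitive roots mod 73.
There are φ(73-1) = φ(72) = 24 primitive roots modulo 73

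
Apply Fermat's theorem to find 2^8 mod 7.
By Fermat: 2^{6} ≡ 1 mod 7. So 2^{8} = 2^{6} · 2^{2} ≡ 2^{2} ≡ 4 mod 7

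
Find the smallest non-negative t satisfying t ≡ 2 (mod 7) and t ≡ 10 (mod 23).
M = 7 × 23 = 161. M₁ = 23, y₁ ≡ 4 (mod 7). M₂ = 7, y₂ ≡ 10 (mod 23). t = 2×23×4 + 10×7×10 ≡ 79 (mod 161)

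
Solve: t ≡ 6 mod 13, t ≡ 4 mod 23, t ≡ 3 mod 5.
M = 13 × 23 × 5 = 1495. M₁ = 115, y₁ ≡ 6 mod 13. M₂ = 65, y₂ ≡ 17 mod 23. M₃ = 299, y₃ ≡ 4 mod 5. t = 6×115×6 + 4×65×17 + 3×299×4 ≡ 188 mod 1495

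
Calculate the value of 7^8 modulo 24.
By repeated squaring (mod 24): 7^{1}≡7, 7^{2}≡1, 7^{4}≡1, 7^{8}≡1. So 7^{8} ≡ 1 (mod 24)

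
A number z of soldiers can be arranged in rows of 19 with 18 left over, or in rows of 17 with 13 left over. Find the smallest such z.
M = 19 × 17 = 323. M₁ = 17, y₁ ≡ 9 (mod 19). M₂ = 19, y₂ ≡ 9 (mod 17). z = 18×17×9 + 13×19×9 ≡ 132 (mod 323)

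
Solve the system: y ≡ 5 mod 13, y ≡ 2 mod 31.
M = 13 × 31 = 403. M₁ = 31, y₁ ≡ 8 mod 13. M₂ = 13, y₂ ≡ 12 mod 31. y = 5×31×8 + 2×13×12 ≡ 343 mod 403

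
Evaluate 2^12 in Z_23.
By repeated squaring mod 23: 2^{1}≡2, 2^{2}≡4, 2^{4}≡16, 2^{8}≡3. Then 2^{12} = 2^{8+4} ≡ 3 × 16 ≡ 2 mod 23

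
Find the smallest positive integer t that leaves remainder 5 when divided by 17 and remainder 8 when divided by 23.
M = 17 × 23 = 391. M₁ = 23, y₁ ≡ 3 mod 17. M₂ = 17, y₂ ≡ 19 mod 23. t = 5×23×3 + 8×17×19 ≡ 192 mod 391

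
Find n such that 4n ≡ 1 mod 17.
Since 17 is prime, by Fermat 4^(-1) ≡ 4^{15} ≡ 13 mod 17. Verify: 4 × 13 = 52 ≡ 1 mod 17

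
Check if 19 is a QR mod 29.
By Euler's criterion: 19^{14} ≡ 28 mod 29. Since this equals -1 (≡ 28), 19 is not a QR.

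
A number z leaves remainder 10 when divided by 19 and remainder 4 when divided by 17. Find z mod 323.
M = 19 × 17 = 323. M₁ = 17, y₁ ≡ 9 mod 19. M₂ = 19, y₂ ≡ 9 mod 17. z = 10×17×9 + 4×19×9 ≡ 276 mod 323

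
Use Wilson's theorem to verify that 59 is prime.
(58)! mod 59 = 58. Since this equals -1 (mod 59), Wilson confirms 59 is prime.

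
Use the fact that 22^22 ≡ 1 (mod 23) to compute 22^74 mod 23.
By Fermat: 22^{22} ≡ 1 (mod 23). 74 = 3×22 + 8. So 22^{74} ≡ 22^{8} ≡ 1 (mod 23)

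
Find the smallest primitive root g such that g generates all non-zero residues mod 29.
g = 2. For each prime q|28: 2^{14}≡28, 2^{4}≡16, none ≡ 1, so ord_29(2) = 28 and 2 is a primitive root.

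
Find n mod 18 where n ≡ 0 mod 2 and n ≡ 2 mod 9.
M = 2 × 9 = 18. M₁ = 9, y₁ ≡ 1 mod 2. M₂ = 2, y₂ ≡ 5 mod 9. n = 0×9×1 + 2×2×5 ≡ 2 mod 18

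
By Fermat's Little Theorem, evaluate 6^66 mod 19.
By Fermat: 6^{18} ≡ 1 (mod 19). 66 = 3×18 + 12. So 6^{66} ≡ 6^{12} ≡ 7 (mod 19)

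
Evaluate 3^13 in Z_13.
Using Fermat: 3^{12} ≡ 1 (mod 13). 13 ≡ 1 (mod 12). So 3^{13} ≡ 3^{1} ≡ 3 (mod 13)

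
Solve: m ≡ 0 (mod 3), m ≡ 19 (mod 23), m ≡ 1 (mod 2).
M = 3 × 23 × 2 = 138. M₁ = 46, y₁ ≡ 1 (mod 3). M₂ = 6, y₂ ≡ 4 (mod 23). M₃ = 69, y₃ ≡ 1 (mod 2). m = 0×46×1 + 19×6×4 + 1×69×1 ≡ 111 (mod 138)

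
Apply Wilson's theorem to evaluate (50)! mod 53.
(52)! = (50)! × (51) × (52) ≡ -1 (mod 53). So (50)! ≡ -1 × [(52)(51)]^(-1) ≡ 26 (mod 53)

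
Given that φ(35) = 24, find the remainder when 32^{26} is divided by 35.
By Euler: 32^{24} ≡ 1 mod 35 since gcd(32, 35) = 1. 26 = 1×24 + 2. So 32^{26} ≡ 32^{2} ≡ 9 mod 35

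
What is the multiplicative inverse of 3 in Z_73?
Since 73 is prime, by Fermat 3^(-1) ≡ 3^{71} ≡ 49 mod 73. Verify: 3 × 49 = 147 ≡ 1 mod 73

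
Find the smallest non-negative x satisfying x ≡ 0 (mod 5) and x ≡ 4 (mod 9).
M = 5 × 9 = 45. M₁ = 9, y₁ ≡ 4 (mod 5). M₂ = 5, y₂ ≡ 2 (mod 9). x = 0×9×4 + 4×5×2 ≡ 40 (mod 45)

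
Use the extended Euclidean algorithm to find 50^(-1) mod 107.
Extended GCD: 50(15) + 107(-7) = 1. So 50^(-1) ≡ 15 mod 107. Verify: 50 × 15 = 750 ≡ 1 mod 107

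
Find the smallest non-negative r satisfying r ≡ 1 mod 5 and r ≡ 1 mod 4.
M = 5 × 4 = 20. M₁ = 4, y₁ ≡ 4 mod 5. M₂ = 5, y₂ ≡ 1 mod 4. r = 1×4×4 + 1×5×1 ≡ 1 mod 20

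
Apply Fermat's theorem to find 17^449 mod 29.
By Fermat: 17^{28} ≡ 1 mod 29. 449 ≡ 1 mod 28. So 17^{449} ≡ 17^{1} ≡ 17 mod 29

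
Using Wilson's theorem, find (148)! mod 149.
By Wilson's theorem, (148)! ≡ -1 ≡ 148 (mod 149)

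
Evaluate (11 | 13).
(11/13) = 11^{6} mod 13 = -1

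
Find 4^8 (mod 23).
By repeated squaring (mod 23): 4^{1}≡4, 4^{2}≡16, 4^{4}≡3, 4^{8}≡9. So 4^{8} ≡ 9 (mod 23)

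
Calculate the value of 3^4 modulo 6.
3^{4} = 81 ≡ 3 mod 6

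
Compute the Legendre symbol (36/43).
(36/43) = 36^{21} mod 43 = 1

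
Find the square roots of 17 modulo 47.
The square roots of 17 mod 47 are 8 and 39. Verify: 8² = 64 ≡ 17 (mod 47)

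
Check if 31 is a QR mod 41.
By Euler's criterion: 31^{20} ≡ 1 (mod 41). Since this equals 1, 31 is a QR.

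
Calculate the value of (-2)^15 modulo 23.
By repeated squaring (mod 23): (-2)^{1}≡21, (-2)^{2}≡4, (-2)^{4}≡16, (-2)^{8}≡3. Then (-2)^{15} = (-2)^{8+4+2+1} ≡ 3 × 16 × 4 × 21 ≡ 7 (mod 23)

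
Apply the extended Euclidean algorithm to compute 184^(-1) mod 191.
Extended GCD: 184(-82) + 191(79) = 1. So 184^(-1) ≡ -82 ≡ 109 (mod 191). Verify: 184 × 109 = 20056 ≡ 1 (mod 191)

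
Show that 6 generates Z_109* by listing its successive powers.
6^1, 6^2, ..., 6^{108} mod 109: [6, 36, 107, 97, 37, 4, 24, 35, 101, 61, 39, 16, 96, 31, 77, 26, 47, 64, 57, 15, 90, 104, 79, 38, 10, 60, 33, 89, 98, 43, 40, 22, 23, 29, 65, 63, 51, 88, 92, 7, 42, 34, 95, 25, 41, 28, 59, 27, 53, 100, 55, 3, 18, 108, 103, 73, 2, 12, 72, 105, 85, 74, 8, 48, 70, 93, 13, 78, 32, 83, 62, 45, 52, 94, 19, 5, 30, 71, 99, 49, 76, 20, 11, 66, 69, 87, 86, 80, 44, 46, 58, 21, 17, 102, 67, 75, 14, 84, 68, 81, 50, 82, 56, 9, 54, 106, 91, 1]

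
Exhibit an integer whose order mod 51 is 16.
7 has order 16 mod 51 since 7^{16} ≡ 1 (mod 51) and no smaller power works.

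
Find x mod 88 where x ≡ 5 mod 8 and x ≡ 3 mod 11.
M = 8 × 11 = 88. M₁ = 11, y₁ ≡ 3 mod 8. M₂ = 8, y₂ ≡ 7 mod 11. x = 5×11×3 + 3×8×7 ≡ 69 mod 88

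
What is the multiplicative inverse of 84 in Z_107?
Since 107 is prime, by Fermat 84^(-1) ≡ 84^{105} ≡ 93 (mod 107). Verify: 84 × 93 = 7812 ≡ 1 (mod 107)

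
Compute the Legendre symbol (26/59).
(26/59) = 26^{29} mod 59 = 1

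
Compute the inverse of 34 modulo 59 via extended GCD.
Extended GCD: 34(-26) + 59(15) = 1. So 34^(-1) ≡ -26 ≡ 33 mod 59. Verify: 34 × 33 = 1122 ≡ 1 mod 59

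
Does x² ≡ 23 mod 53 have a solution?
By Euler's criterion: 23^{26} ≡ 52 mod 53. Since this equals -1 (≡ 52), 23 is not a QR.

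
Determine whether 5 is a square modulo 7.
By Euler's criterion: 5^{3} ≡ 6 (mod 7). Since this equals -1 (≡ 6), 5 is not a QR.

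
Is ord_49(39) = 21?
Powers of 39 mod 49: 39^1≡39, 39^2≡2, 39^3≡29, 39^4≡4, 39^5≡9, 39^6≡8, 39^7≡18, 39^8≡16, 39^9≡36, 39^10≡32, 39^11≡23, 39^12≡15, 39^13≡46, 39^14≡30, 39^15≡43, 39^16≡11, 39^17≡37, 39^18≡22, 39^19≡25, 39^20≡44, 39^21≡1. First k with 39^k≡1 is k=21. Yes, ord_49(39) = 21.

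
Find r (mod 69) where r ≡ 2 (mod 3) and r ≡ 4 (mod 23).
M = 3 × 23 = 69. M₁ = 23, y₁ ≡ 2 (mod 3). M₂ = 3, y₂ ≡ 8 (mod 23). r = 2×23×2 + 4×3×8 ≡ 50 (mod 69)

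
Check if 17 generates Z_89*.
17^{44} ≡ 1 (mod 89) and 44 < 88, so ord_89(17) = 44 ≠ 88 and 17 is not a primitive root.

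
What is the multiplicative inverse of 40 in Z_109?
Since 109 is prime, by Fermat 40^(-1) ≡ 40^{107} ≡ 30 (mod 109). Verify: 40 × 30 = 1200 ≡ 1 (mod 109)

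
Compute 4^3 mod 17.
4^{3} = 64 ≡ 13 (mod 17)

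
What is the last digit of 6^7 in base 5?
Using Fermat: 6^{4} ≡ 1 mod 5. 7 ≡ 3 mod 4. So 6^{7} ≡ 6^{3} ≡ 1 mod 5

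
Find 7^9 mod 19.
By repeated squaring mod 19: 7^{1}≡7, 7^{2}≡11, 7^{4}≡7, 7^{8}≡11. Then 7^{9} = 7^{8+1} ≡ 11 × 7 ≡ 1 mod 19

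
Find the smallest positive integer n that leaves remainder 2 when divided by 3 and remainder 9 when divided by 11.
M = 3 × 11 = 33. M₁ = 11, y₁ ≡ 2 (mod 3). M₂ = 3, y₂ ≡ 4 (mod 11). n = 2×11×2 + 9×3×4 ≡ 20 (mod 33)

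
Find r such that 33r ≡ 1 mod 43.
Since 43 is prime, by Fermat 33^(-1) ≡ 33^{41} ≡ 30 mod 43. Verify: 33 × 30 = 990 ≡ 1 mod 43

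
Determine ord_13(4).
Powers of 4 mod 13: 4^1≡4, 4^2≡3, 4^3≡12, 4^4≡9, 4^5≡10, 4^6≡1. Order = 6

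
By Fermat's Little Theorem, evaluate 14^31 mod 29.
By Fermat: 14^{28} ≡ 1 (mod 29). So 14^{31} = 14^{28} · 14^{3} ≡ 14^{3} ≡ 18 (mod 29)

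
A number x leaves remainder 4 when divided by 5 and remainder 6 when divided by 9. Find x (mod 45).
M = 5 × 9 = 45. M₁ = 9, y₁ ≡ 4 (mod 5). M₂ = 5, y₂ ≡ 2 (mod 9). x = 4×9×4 + 6×5×2 ≡ 24 (mod 45)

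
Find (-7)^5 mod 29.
By repeated squaring mod 29: (-7)^{1}≡22, (-7)^{2}≡20, (-7)^{4}≡23. Then (-7)^{5} = (-7)^{4+1} ≡ 23 × 22 ≡ 13 mod 29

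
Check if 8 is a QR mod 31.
By Euler's criterion: 8^{15} ≡ 1 (mod 31). Since this equals 1, 8 is a QR.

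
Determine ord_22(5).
Powers of 5 mod 22: 5^1≡5, 5^2≡3, 5^3≡15, 5^4≡9, 5^5≡1. So the order of 5 is 5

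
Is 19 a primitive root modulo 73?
19^{36} ≡ 1 (mod 73) and 36 < 72, so ord_73(19) = 36 ≠ 72 and 19 is not a primitive root.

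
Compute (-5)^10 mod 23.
By repeated squaring (mod 23): (-5)^{1}≡18, (-5)^{2}≡2, (-5)^{4}≡4, (-5)^{8}≡16. Then (-5)^{10} = (-5)^{8+2} ≡ 16 × 2 ≡ 9 (mod 23)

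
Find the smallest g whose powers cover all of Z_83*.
g = 2. For each prime q|82: 2^{41}≡82, 2^{2}≡4, none ≡ 1, so ord_83(2) = 82 and 2 is a primitive root.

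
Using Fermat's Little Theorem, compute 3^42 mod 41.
By Fermat: 3^{40} ≡ 1 mod 41. So 3^{42} = 3^{40} · 3^{2} ≡ 3^{2} ≡ 9 mod 41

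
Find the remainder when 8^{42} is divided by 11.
By Fermat: 8^{10} ≡ 1 (mod 11). 42 = 4×10 + 2. So 8^{42} ≡ 8^{2} ≡ 9 (mod 11)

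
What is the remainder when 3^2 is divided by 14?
3^{2} = 9 ≡ 9 mod 14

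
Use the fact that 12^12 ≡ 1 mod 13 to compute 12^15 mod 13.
By Fermat: 12^{12} ≡ 1 mod 13. So 12^{15} = 12^{12} · 12^{3} ≡ 12^{3} ≡ 12 mod 13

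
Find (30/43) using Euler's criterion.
(30/43) = 30^{21} mod 43 = -1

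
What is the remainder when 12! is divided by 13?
By Wilson's theorem, (12)! ≡ -1 ≡ 12 mod 13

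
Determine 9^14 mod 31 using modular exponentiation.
By repeated squaring mod 31: 9^{1}≡9, 9^{2}≡19, 9^{4}≡20, 9^{8}≡28. Then 9^{14} = 9^{8+4+2} ≡ 28 × 20 × 19 ≡ 7 mod 31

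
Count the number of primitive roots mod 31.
Number of primitive roots mod 31 = φ(p-1) = φ(30) = 8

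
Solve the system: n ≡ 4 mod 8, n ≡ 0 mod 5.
M = 8 × 5 = 40. M₁ = 5, y₁ ≡ 5 mod 8. M₂ = 8, y₂ ≡ 2 mod 5. n = 4×5×5 + 0×8×2 ≡ 20 mod 40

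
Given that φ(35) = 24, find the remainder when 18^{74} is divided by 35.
By Euler: 18^{24} ≡ 1 mod 35 since gcd(18, 35) = 1. 74 = 3×24 + 2. So 18^{74} ≡ 18^{2} ≡ 9 mod 35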